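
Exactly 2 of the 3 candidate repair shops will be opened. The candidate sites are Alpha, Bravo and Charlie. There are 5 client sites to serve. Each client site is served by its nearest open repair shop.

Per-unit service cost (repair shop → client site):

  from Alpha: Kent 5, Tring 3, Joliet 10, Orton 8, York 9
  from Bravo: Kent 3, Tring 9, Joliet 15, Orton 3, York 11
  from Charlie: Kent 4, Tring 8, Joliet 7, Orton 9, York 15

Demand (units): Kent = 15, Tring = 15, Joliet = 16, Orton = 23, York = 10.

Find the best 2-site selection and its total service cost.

With exactly 2 open, each client site uses its cheapest among the chosen.
{Alpha, Bravo}: Kent→Bravo 3·15=45, Tring→Alpha 3·15=45, Joliet→Alpha 10·16=160, Orton→Bravo 3·23=69, York→Alpha 9·10=90. Service cost 409.
{Bravo, Charlie}: service cost 456
{Alpha, Charlie}: service cost 491
Among all 3 size-2 choices, {Alpha, Bravo} is lowest.

Choose Alpha and Bravo; total service cost 409.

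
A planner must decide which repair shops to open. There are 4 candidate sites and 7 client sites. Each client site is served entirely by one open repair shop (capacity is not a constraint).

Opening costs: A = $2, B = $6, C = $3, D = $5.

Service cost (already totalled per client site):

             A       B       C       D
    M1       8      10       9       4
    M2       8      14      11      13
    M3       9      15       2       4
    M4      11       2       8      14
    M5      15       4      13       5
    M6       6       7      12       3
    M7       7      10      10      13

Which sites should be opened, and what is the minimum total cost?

Open A, B and D; minimum total cost 45.

For any fixed open set, each client site goes to its cheapest open site; total = fixed + service.
{A, B, D}: M1→D 4, M2→A 8, M3→D 4, M4→B 2, M5→B 4, M6→D 3, M7→A 7. Service 32; fixed 13; total 45.
{A, B, C, D}: M1→D 4, M2→A 8, M3→C 2, M4→B 2, M5→B 4, M6→D 3, M7→A 7. Service 30; fixed 16; total 46.
{A, C, D}: service 37 + fixed 10 = 47
{A}: M1→A 8, M2→A 8, M3→A 9, M4→A 11, M5→A 15, M6→A 6, M7→A 7. Service 64; fixed 2; total 66.
(All 15 nonempty subsets were checked; A, B and D is lowest.)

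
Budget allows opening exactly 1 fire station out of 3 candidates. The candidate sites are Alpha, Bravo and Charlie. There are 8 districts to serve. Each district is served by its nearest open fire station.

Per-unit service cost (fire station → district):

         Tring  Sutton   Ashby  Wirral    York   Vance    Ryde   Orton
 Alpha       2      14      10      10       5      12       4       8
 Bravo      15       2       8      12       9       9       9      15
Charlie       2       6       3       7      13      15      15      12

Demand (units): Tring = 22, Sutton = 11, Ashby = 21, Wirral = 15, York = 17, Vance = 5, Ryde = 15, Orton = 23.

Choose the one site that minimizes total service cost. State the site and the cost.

With exactly 1 open, each district uses its cheapest among the chosen.
{Alpha}: Tring→Alpha 2·22=44, Sutton→Alpha 14·11=154, Ashby→Alpha 10·21=210, Wirral→Alpha 10·15=150, York→Alpha 5·17=85, Vance→Alpha 12·5=60, Ryde→Alpha 4·15=60, Orton→Alpha 8·23=184. Service cost 947.
{Charlie}: service cost 1075
{Bravo}: service cost 1378
Among all 3 size-1 choices, {Alpha} is lowest.

Choose Alpha only; total service cost 947.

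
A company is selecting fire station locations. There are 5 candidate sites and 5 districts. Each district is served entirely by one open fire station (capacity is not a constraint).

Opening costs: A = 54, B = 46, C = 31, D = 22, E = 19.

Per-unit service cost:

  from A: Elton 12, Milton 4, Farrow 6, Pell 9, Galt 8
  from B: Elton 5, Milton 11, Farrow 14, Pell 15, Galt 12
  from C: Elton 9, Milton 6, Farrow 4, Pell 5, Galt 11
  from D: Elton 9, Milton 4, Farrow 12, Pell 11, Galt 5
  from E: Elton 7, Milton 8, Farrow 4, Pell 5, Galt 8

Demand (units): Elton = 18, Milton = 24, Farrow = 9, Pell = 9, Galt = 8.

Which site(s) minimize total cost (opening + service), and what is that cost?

For any fixed open set, each district goes to its cheapest open site; total = fixed + service.
{D, E}: Elton→E 7·18=126, Milton→D 4·24=96, Farrow→E 4·9=36, Pell→E 5·9=45, Galt→D 5·8=40. Service 343; fixed 41; total 384.
{B, D, E}: service 307 + fixed 87 = 394
{B, C, D}: service 307 + fixed 99 = 406
{A, B, C, D, E}: service 307 + fixed 172 = 479
No other subset beats 384.

Open D and E; minimum total cost 384.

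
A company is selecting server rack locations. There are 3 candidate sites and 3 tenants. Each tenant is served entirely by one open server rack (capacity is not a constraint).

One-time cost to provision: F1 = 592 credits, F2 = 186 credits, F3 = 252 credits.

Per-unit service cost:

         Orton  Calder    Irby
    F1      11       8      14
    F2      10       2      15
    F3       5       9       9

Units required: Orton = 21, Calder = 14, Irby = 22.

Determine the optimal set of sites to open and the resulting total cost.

For any fixed open set, each tenant goes to its cheapest open site; total = fixed + service.
{F3}: Orton→F3 5·21=105, Calder→F3 9·14=126, Irby→F3 9·22=198. Service 429; fixed 252; total 681.
{F2}: service 568 + fixed 186 = 754
{F2, F3}: service 331 + fixed 438 = 769
{F1, F2, F3}: Orton→F3 5·21=105, Calder→F2 2·14=28, Irby→F3 9·22=198. Service 331; fixed 1030; total 1361.
No other subset beats 681.

Open F3 only; minimum total cost 681.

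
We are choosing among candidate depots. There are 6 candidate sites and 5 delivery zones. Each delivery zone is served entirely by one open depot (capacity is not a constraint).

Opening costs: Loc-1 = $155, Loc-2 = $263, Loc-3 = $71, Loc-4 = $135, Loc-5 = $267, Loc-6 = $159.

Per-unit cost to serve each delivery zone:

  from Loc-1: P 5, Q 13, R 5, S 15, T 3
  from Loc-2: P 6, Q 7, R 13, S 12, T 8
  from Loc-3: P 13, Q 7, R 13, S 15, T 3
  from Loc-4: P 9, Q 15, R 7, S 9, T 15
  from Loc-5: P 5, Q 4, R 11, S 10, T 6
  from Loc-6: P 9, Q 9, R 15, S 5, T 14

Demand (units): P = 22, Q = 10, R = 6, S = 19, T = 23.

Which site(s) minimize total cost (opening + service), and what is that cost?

For any fixed open set, each delivery zone goes to its cheapest open site; total = fixed + service.
{Loc-1, Loc-6}: P→Loc-1 5·22=110, Q→Loc-6 9·10=90, R→Loc-1 5·6=30, S→Loc-6 5·19=95, T→Loc-1 3·23=69. Service 394; fixed 314; total 708.
{Loc-3, Loc-6}: service 510 + fixed 230 = 740
{Loc-3, Loc-4}: service 550 + fixed 206 = 756
{Loc-1, Loc-2, Loc-3, Loc-4, Loc-5, Loc-6}: P→Loc-1 5·22=110, Q→Loc-5 4·10=40, R→Loc-1 5·6=30, S→Loc-6 5·19=95, T→Loc-1 3·23=69. Service 344; fixed 1050; total 1394.
No other subset beats 708.

Open Loc-1 and Loc-6; minimum total cost 708.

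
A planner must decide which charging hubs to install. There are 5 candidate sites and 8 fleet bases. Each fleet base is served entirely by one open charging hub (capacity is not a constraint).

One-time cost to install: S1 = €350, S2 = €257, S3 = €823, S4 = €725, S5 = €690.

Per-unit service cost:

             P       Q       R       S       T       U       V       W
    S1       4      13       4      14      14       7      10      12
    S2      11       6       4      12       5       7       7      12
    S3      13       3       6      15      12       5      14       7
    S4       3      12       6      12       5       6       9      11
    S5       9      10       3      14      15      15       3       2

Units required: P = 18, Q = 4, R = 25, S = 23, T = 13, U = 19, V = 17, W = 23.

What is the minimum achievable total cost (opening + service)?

Minimum total cost: 1448

For any fixed open set, each fleet base goes to its cheapest open site; total = fixed + service.
{S2}: P→S2 11·18=198, Q→S2 6·4=24, R→S2 4·25=100, S→S2 12·23=276, T→S2 5·13=65, U→S2 7·19=133, V→S2 7·17=119, W→S2 12·23=276. Service 1191; fixed 257; total 1448.
{S1}: service 1307 + fixed 350 = 1657
{S1, S2}: service 1065 + fixed 607 = 1672
{S1, S2, S3, S4, S5}: service 674 + fixed 2845 = 3519
No other subset beats 1448.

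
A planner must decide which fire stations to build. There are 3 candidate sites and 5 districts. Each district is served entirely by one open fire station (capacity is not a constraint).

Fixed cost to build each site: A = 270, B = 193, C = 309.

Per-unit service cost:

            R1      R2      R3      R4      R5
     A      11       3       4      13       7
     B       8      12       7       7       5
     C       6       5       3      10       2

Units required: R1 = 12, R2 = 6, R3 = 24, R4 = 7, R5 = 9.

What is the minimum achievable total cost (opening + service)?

For any fixed open set, each district goes to its cheapest open site; total = fixed + service.
{C}: R1→C 6·12=72, R2→C 5·6=30, R3→C 3·24=72, R4→C 10·7=70, R5→C 2·9=18. Service 262; fixed 309; total 571.
{B}: service 430 + fixed 193 = 623
{A}: service 400 + fixed 270 = 670
{A, B, C}: service 229 + fixed 772 = 1001
No other subset beats 571.

Minimum total cost: 571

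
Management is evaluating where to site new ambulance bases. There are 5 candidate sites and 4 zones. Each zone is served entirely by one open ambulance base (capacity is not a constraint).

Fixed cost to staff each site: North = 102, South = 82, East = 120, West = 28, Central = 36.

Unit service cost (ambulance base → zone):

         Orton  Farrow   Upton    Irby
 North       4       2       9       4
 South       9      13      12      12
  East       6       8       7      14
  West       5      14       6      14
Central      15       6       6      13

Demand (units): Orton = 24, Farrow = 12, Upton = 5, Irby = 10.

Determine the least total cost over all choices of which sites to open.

Minimum total cost: 307

For any fixed open set, each zone goes to its cheapest open site; total = fixed + service.
{North}: Orton→North 4·24=96, Farrow→North 2·12=24, Upton→North 9·5=45, Irby→North 4·10=40. Service 205; fixed 102; total 307.
{North, West}: Orton→North 4·24=96, Farrow→North 2·12=24, Upton→West 6·5=30, Irby→North 4·10=40. Service 190; fixed 130; total 320.
{North, Central}: Orton→North 4·24=96, Farrow→North 2·12=24, Upton→Central 6·5=30, Irby→North 4·10=40. Service 190; fixed 138; total 328.
{North, South, East, West, Central}: Orton→North 4·24=96, Farrow→North 2·12=24, Upton→West 6·5=30, Irby→North 4·10=40. Service 190; fixed 368; total 558.
No other subset beats 307.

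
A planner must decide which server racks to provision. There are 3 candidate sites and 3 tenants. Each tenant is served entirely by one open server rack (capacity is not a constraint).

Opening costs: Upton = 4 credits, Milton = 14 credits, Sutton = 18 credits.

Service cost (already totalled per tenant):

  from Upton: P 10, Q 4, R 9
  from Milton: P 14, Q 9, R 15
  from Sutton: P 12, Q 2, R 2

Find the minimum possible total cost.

For any fixed open set, each tenant goes to its cheapest open site; total = fixed + service.
{Upton}: P→Upton 10, Q→Upton 4, R→Upton 9. Service 23; fixed 4; total 27.
{Sutton}: service 16 + fixed 18 = 34
{Upton, Sutton}: P→Upton 10, Q→Sutton 2, R→Sutton 2. Service 14; fixed 22; total 36.
{Upton, Milton, Sutton}: P→Upton 10, Q→Sutton 2, R→Sutton 2. Service 14; fixed 36; total 50.
No other subset beats 27.

Minimum total cost: 27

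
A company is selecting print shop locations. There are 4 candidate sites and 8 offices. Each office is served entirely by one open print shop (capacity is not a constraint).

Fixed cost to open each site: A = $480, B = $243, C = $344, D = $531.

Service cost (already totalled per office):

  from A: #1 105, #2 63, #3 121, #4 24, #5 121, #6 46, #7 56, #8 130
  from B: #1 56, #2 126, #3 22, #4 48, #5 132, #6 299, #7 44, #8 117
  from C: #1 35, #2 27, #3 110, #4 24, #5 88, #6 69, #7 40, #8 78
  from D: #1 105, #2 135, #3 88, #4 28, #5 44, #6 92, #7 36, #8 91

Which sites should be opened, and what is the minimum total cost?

Open C only; minimum total cost 815.

For any fixed open set, each office goes to its cheapest open site; total = fixed + service.
{C}: #1→C 35, #2→C 27, #3→C 110, #4→C 24, #5→C 88, #6→C 69, #7→C 40, #8→C 78. Service 471; fixed 344; total 815.
{B, C}: #1→C 35, #2→C 27, #3→B 22, #4→C 24, #5→C 88, #6→C 69, #7→C 40, #8→C 78. Service 383; fixed 587; total 970.
{B}: service 844 + fixed 243 = 1087
{A, B, C, D}: service 312 + fixed 1598 = 1910
No other subset beats 815.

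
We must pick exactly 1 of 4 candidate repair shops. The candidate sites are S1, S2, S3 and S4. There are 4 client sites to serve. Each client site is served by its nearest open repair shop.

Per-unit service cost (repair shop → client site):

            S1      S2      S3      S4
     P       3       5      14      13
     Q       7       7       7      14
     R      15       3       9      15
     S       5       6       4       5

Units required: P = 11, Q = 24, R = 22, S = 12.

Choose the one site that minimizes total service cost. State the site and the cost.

Choose S2 only; total service cost 361.

With exactly 1 open, each client site uses its cheapest among the chosen.
{S2}: P→S2 5·11=55, Q→S2 7·24=168, R→S2 3·22=66, S→S2 6·12=72. Service cost 361.
{S3}: service cost 568
{S1}: service cost 591
Among all 4 size-1 choices, {S2} is lowest.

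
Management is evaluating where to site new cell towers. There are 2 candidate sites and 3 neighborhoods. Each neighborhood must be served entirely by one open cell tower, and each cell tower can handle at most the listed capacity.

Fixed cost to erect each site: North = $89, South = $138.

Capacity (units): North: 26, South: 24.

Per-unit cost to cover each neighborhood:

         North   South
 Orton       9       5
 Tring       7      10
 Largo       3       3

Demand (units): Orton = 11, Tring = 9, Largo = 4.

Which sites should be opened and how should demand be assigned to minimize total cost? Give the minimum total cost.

Minimum total cost: 263

Open {North}: Orton→North 9·11=99, Tring→North 7·9=63, Largo→North 3·4=12.
Loads: North carries 24/26. Service 174; fixed 89; total 263.
Next best feasible plan costs 295.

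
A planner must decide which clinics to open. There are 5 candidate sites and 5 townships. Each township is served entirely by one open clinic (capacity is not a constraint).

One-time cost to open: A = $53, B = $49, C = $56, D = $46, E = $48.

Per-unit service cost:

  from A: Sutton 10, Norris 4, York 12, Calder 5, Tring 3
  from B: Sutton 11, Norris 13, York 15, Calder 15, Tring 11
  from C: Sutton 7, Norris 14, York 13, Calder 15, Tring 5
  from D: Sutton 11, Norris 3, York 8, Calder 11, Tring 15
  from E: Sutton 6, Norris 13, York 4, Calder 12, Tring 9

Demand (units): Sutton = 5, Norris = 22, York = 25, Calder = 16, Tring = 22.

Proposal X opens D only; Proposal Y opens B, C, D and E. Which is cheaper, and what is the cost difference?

Proposal Y is cheaper by 192.

Proposal X: {D}: Sutton→D 11·5=55, Norris→D 3·22=66, York→D 8·25=200, Calder→D 11·16=176, Tring→D 15·22=330. Service 827; fixed 46; total 873.
Proposal Y: {B, C, D, E}: Sutton→E 6·5=30, Norris→D 3·22=66, York→E 4·25=100, Calder→D 11·16=176, Tring→C 5·22=110. Service 482; fixed 199; total 681.
Difference: |873 − 681| = 192.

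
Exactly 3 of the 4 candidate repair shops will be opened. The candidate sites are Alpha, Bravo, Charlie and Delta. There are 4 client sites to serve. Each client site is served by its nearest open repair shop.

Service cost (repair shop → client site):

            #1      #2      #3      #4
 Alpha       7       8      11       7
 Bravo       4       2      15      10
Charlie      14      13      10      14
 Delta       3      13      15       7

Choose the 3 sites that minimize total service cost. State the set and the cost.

Choose Bravo, Charlie and Delta; total service cost 22.

With exactly 3 open, each client site uses its cheapest among the chosen.
{Bravo, Charlie, Delta}: #1→Delta 3, #2→Bravo 2, #3→Charlie 10, #4→Delta 7. Service cost 22.
{Alpha, Bravo, Charlie}: service cost 23
{Alpha, Bravo, Delta}: service cost 23
Among all 4 size-3 choices, {Bravo, Charlie, Delta} is lowest.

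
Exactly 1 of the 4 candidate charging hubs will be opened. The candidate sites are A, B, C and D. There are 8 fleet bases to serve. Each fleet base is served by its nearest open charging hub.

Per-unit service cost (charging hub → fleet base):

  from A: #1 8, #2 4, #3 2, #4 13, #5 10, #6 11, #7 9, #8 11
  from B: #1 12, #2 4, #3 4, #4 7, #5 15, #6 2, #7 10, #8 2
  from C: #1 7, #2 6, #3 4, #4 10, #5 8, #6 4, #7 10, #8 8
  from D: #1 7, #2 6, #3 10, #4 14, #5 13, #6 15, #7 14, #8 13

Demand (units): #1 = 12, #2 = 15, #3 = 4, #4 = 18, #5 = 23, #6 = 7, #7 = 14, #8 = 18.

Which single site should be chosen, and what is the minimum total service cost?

Choose C only; total service cost 866.

With exactly 1 open, each fleet base uses its cheapest among the chosen.
{C}: #1→C 7·12=84, #2→C 6·15=90, #3→C 4·4=16, #4→C 10·18=180, #5→C 8·23=184, #6→C 4·7=28, #7→C 10·14=140, #8→C 8·18=144. Service cost 866.
{B}: service cost 881
{A}: service cost 1029
Among all 4 size-1 choices, {C} is lowest.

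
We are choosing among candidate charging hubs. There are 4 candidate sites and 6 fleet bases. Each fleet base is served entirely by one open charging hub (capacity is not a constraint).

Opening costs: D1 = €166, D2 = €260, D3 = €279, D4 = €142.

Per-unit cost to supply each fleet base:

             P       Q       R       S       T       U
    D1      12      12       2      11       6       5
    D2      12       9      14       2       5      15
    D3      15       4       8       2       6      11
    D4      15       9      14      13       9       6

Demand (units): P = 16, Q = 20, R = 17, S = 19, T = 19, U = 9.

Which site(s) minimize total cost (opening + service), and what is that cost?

Open D1 and D3; minimum total cost 948.

For any fixed open set, each fleet base goes to its cheapest open site; total = fixed + service.
{D1, D3}: P→D1 12·16=192, Q→D3 4·20=80, R→D1 2·17=34, S→D3 2·19=38, T→D1 6·19=114, U→D1 5·9=45. Service 503; fixed 445; total 948.
{D3}: P→D3 15·16=240, Q→D3 4·20=80, R→D3 8·17=136, S→D3 2·19=38, T→D3 6·19=114, U→D3 11·9=99. Service 707; fixed 279; total 986.
{D1}: service 834 + fixed 166 = 1000
{D1, D2, D3, D4}: service 484 + fixed 847 = 1331
(All 15 nonempty subsets were checked; D1 and D3 is lowest.)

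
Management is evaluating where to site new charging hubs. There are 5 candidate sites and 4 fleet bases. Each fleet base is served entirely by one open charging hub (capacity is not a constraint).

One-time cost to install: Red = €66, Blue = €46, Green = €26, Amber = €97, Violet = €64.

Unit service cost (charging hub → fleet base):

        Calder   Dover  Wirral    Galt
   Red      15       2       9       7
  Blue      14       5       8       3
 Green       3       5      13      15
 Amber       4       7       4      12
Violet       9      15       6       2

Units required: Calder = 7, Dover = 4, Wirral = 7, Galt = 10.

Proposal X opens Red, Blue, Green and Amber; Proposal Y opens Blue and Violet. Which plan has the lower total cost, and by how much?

Proposal X: {Red, Blue, Green, Amber}: Calder→Green 3·7=21, Dover→Red 2·4=8, Wirral→Amber 4·7=28, Galt→Blue 3·10=30. Service 87; fixed 235; total 322.
Proposal Y: {Blue, Violet}: Calder→Violet 9·7=63, Dover→Blue 5·4=20, Wirral→Violet 6·7=42, Galt→Violet 2·10=20. Service 145; fixed 110; total 255.
Difference: |322 − 255| = 67.

Proposal Y is cheaper by 67.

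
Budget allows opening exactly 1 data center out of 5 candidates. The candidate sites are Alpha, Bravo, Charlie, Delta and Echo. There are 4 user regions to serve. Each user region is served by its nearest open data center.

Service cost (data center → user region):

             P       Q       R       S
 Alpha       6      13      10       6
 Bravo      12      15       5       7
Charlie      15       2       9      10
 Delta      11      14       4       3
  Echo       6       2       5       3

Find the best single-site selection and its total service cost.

With exactly 1 open, each user region uses its cheapest among the chosen.
{Echo}: P→Echo 6, Q→Echo 2, R→Echo 5, S→Echo 3. Service cost 16.
{Delta}: service cost 32
{Alpha}: service cost 35
Among all 5 size-1 choices, {Echo} is lowest.

Choose Echo only; total service cost 16.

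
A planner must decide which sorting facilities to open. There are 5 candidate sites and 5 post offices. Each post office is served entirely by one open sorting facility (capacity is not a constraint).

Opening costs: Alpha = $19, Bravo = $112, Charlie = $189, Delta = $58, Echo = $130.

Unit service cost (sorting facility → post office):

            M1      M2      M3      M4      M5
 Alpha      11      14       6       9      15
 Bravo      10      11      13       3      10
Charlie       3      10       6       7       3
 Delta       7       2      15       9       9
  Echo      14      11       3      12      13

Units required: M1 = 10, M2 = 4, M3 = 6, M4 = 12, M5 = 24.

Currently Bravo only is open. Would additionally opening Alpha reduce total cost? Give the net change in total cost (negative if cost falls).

Current service cost with {Bravo}: 498.
Adding Alpha: each post office re-picks its cheapest; new service cost 456, saving 42.
Extra fixed cost: 19. Net change = 19 − 42 = -23.
(Totals: 610 → 587.)

Yes — net change −23 (cost falls by 23).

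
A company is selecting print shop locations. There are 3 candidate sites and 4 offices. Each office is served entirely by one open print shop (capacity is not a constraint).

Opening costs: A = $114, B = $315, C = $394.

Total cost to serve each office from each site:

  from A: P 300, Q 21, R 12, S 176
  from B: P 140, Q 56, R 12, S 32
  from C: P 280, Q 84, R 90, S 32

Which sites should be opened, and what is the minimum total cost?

Open B only; minimum total cost 555.

For any fixed open set, each office goes to its cheapest open site; total = fixed + service.
{B}: P→B 140, Q→B 56, R→B 12, S→B 32. Service 240; fixed 315; total 555.
{A}: P→A 300, Q→A 21, R→A 12, S→A 176. Service 509; fixed 114; total 623.
{A, B}: P→B 140, Q→A 21, R→A 12, S→B 32. Service 205; fixed 429; total 634.
{A, B, C}: service 205 + fixed 823 = 1028
No other subset beats 555.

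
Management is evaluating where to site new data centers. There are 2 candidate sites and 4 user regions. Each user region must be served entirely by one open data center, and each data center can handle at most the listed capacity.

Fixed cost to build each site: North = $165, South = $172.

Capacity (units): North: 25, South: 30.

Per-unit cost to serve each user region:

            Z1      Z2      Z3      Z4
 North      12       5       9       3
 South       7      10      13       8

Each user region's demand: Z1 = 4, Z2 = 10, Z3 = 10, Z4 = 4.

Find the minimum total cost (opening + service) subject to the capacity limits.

Minimum total cost: 462

Open {South}: Z1→South 7·4=28, Z2→South 10·10=100, Z3→South 13·10=130, Z4→South 8·4=32.
Loads: South carries 28/30. Service 290; fixed 172; total 462.
Next best feasible plan costs 517.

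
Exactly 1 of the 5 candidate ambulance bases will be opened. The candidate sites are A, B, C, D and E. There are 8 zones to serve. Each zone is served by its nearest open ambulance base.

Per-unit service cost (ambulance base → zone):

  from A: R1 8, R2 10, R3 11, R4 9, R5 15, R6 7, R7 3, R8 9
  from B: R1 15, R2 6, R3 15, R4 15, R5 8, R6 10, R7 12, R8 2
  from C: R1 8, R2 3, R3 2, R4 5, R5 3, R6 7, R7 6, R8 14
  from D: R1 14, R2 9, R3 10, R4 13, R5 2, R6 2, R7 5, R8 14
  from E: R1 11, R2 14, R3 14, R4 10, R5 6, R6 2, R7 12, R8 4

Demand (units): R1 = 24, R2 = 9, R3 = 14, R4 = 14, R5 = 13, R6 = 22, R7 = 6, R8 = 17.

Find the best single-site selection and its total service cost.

With exactly 1 open, each zone uses its cheapest among the chosen.
{C}: R1→C 8·24=192, R2→C 3·9=27, R3→C 2·14=28, R4→C 5·14=70, R5→C 3·13=39, R6→C 7·22=154, R7→C 6·6=36, R8→C 14·17=238. Service cost 784.
{E}: service cost 988
{D}: service cost 1077
Among all 5 size-1 choices, {C} is lowest.

Choose C only; total service cost 784.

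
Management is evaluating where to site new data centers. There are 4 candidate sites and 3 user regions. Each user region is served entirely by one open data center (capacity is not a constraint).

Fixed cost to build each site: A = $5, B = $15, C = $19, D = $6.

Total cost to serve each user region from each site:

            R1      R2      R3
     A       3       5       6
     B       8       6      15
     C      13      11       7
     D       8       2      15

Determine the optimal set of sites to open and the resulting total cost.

Open A only; minimum total cost 19.

For any fixed open set, each user region goes to its cheapest open site; total = fixed + service.
{A}: R1→A 3, R2→A 5, R3→A 6. Service 14; fixed 5; total 19.
{A, D}: service 11 + fixed 11 = 22
{D}: service 25 + fixed 6 = 31
{A, B, C, D}: R1→A 3, R2→D 2, R3→A 6. Service 11; fixed 45; total 56.
(All 15 nonempty subsets were checked; A only is lowest.)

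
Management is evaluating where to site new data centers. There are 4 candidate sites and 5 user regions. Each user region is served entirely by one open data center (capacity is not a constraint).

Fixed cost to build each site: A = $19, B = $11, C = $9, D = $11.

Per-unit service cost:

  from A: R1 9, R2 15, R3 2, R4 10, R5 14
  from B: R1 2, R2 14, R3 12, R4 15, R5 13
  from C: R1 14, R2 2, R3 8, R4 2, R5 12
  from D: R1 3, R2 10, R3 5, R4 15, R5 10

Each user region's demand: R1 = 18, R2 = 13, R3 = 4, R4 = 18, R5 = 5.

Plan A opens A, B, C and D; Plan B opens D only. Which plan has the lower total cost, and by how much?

Plan A is cheaper by 329.

Plan A: {A, B, C, D}: R1→B 2·18=36, R2→C 2·13=26, R3→A 2·4=8, R4→C 2·18=36, R5→D 10·5=50. Service 156; fixed 50; total 206.
Plan B: {D}: R1→D 3·18=54, R2→D 10·13=130, R3→D 5·4=20, R4→D 15·18=270, R5→D 10·5=50. Service 524; fixed 11; total 535.
Difference: |206 − 535| = 329.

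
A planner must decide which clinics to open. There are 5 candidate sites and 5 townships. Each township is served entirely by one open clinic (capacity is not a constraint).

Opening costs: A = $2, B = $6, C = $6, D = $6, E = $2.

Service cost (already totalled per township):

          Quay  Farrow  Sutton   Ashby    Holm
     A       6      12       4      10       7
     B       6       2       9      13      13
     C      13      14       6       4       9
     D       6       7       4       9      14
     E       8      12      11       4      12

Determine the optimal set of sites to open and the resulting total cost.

For any fixed open set, each township goes to its cheapest open site; total = fixed + service.
{A, B, E}: Quay→A 6, Farrow→B 2, Sutton→A 4, Ashby→E 4, Holm→A 7. Service 23; fixed 10; total 33.
{A, B}: service 29 + fixed 8 = 37
{A, B, C}: service 23 + fixed 14 = 37
{A, B, C, D, E}: Quay→A 6, Farrow→B 2, Sutton→A 4, Ashby→C 4, Holm→A 7. Service 23; fixed 22; total 45.
No other subset beats 33.

Open A, B and E; minimum total cost 33.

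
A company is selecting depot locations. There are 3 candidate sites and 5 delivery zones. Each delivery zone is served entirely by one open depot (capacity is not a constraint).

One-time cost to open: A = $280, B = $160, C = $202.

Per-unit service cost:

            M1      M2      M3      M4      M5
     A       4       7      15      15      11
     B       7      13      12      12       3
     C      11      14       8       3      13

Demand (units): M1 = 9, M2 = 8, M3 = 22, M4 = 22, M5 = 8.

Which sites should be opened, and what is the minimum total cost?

Open C only; minimum total cost 759.

For any fixed open set, each delivery zone goes to its cheapest open site; total = fixed + service.
{C}: M1→C 11·9=99, M2→C 14·8=112, M3→C 8·22=176, M4→C 3·22=66, M5→C 13·8=104. Service 557; fixed 202; total 759.
{B, C}: service 433 + fixed 362 = 795
{B}: service 719 + fixed 160 = 879
{A, B, C}: service 358 + fixed 642 = 1000
No other subset beats 759.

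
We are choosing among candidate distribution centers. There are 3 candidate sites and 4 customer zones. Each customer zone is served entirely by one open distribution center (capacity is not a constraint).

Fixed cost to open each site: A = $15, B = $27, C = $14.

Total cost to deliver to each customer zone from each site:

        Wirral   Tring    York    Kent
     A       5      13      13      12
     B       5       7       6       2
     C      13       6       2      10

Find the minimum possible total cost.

For any fixed open set, each customer zone goes to its cheapest open site; total = fixed + service.
{C}: Wirral→C 13, Tring→C 6, York→C 2, Kent→C 10. Service 31; fixed 14; total 45.
{B}: Wirral→B 5, Tring→B 7, York→B 6, Kent→B 2. Service 20; fixed 27; total 47.
{A, C}: Wirral→A 5, Tring→C 6, York→C 2, Kent→C 10. Service 23; fixed 29; total 52.
{A, B, C}: service 15 + fixed 56 = 71
(All 7 nonempty subsets were checked; C only is lowest.)

Minimum total cost: 45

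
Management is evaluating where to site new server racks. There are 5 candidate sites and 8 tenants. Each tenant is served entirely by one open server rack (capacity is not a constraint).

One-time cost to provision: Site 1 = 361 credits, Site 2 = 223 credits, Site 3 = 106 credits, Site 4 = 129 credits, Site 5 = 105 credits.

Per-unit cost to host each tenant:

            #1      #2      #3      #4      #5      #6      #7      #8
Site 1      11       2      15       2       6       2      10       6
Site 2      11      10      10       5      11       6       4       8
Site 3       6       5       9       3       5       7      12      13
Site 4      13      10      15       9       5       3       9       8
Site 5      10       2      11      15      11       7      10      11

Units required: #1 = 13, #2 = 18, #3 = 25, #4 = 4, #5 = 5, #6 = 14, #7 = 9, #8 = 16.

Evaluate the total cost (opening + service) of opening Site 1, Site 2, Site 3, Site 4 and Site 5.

Total cost: 1456

Each tenant is assigned to its cheapest site among the open ones.
{Site 1, Site 2, Site 3, Site 4, Site 5}: #1→Site 3 6·13=78, #2→Site 1 2·18=36, #3→Site 3 9·25=225, #4→Site 1 2·4=8, #5→Site 3 5·5=25, #6→Site 1 2·14=28, #7→Site 2 4·9=36, #8→Site 1 6·16=96. Service 532; fixed 924; total 1456.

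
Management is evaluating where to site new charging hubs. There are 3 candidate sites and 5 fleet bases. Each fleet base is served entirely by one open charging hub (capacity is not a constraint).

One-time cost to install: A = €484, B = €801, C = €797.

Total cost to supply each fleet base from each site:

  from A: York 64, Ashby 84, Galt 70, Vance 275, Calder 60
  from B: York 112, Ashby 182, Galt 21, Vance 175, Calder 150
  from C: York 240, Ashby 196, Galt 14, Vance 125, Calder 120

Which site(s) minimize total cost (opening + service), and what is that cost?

Open A only; minimum total cost 1037.

For any fixed open set, each fleet base goes to its cheapest open site; total = fixed + service.
{A}: York→A 64, Ashby→A 84, Galt→A 70, Vance→A 275, Calder→A 60. Service 553; fixed 484; total 1037.
{B}: service 640 + fixed 801 = 1441
{C}: York→C 240, Ashby→C 196, Galt→C 14, Vance→C 125, Calder→C 120. Service 695; fixed 797; total 1492.
{A, B, C}: York→A 64, Ashby→A 84, Galt→C 14, Vance→C 125, Calder→A 60. Service 347; fixed 2082; total 2429.
(All 7 nonempty subsets were checked; A only is lowest.)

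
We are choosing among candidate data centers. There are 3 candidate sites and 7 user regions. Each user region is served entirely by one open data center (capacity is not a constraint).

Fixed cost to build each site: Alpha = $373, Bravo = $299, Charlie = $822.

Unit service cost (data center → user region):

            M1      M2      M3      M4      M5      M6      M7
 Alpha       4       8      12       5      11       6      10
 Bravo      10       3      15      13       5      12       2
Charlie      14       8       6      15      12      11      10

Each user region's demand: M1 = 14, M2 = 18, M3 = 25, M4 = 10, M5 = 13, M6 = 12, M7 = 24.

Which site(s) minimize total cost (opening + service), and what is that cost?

For any fixed open set, each user region goes to its cheapest open site; total = fixed + service.
{Bravo}: M1→Bravo 10·14=140, M2→Bravo 3·18=54, M3→Bravo 15·25=375, M4→Bravo 13·10=130, M5→Bravo 5·13=65, M6→Bravo 12·12=144, M7→Bravo 2·24=48. Service 956; fixed 299; total 1255.
{Alpha, Bravo}: service 645 + fixed 672 = 1317
{Alpha}: M1→Alpha 4·14=56, M2→Alpha 8·18=144, M3→Alpha 12·25=300, M4→Alpha 5·10=50, M5→Alpha 11·13=143, M6→Alpha 6·12=72, M7→Alpha 10·24=240. Service 1005; fixed 373; total 1378.
{Alpha, Bravo, Charlie}: M1→Alpha 4·14=56, M2→Bravo 3·18=54, M3→Charlie 6·25=150, M4→Alpha 5·10=50, M5→Bravo 5·13=65, M6→Alpha 6·12=72, M7→Bravo 2·24=48. Service 495; fixed 1494; total 1989.
(All 7 nonempty subsets were checked; Bravo only is lowest.)

Open Bravo only; minimum total cost 1255.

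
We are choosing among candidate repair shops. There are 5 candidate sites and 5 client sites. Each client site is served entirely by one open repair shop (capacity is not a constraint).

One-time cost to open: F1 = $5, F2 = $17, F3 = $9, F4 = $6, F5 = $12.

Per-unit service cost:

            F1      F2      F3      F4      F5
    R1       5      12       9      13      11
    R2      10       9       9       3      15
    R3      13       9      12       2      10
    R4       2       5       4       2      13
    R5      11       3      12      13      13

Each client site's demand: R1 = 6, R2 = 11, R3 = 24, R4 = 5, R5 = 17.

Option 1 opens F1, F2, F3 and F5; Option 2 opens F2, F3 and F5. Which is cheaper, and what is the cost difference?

Option 1: {F1, F2, F3, F5}: R1→F1 5·6=30, R2→F2 9·11=99, R3→F2 9·24=216, R4→F1 2·5=10, R5→F2 3·17=51. Service 406; fixed 43; total 449.
Option 2: {F2, F3, F5}: R1→F3 9·6=54, R2→F2 9·11=99, R3→F2 9·24=216, R4→F3 4·5=20, R5→F2 3·17=51. Service 440; fixed 38; total 478.
Difference: |449 − 478| = 29.

Option 1 is cheaper by 29.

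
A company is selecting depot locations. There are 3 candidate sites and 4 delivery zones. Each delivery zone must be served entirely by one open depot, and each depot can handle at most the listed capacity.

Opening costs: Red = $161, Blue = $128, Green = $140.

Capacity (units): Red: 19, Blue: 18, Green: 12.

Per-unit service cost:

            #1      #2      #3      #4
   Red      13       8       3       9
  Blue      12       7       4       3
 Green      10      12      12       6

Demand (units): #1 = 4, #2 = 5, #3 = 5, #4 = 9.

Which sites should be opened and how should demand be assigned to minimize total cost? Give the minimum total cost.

Open {Red, Blue}: #1→Blue 12·4=48, #2→Blue 7·5=35, #3→Red 3·5=15, #4→Blue 3·9=27.
Loads: Red carries 5/19, Blue carries 18/18. Service 125; fixed 289; total 414.
Next best feasible plan costs 415.

Minimum total cost: 414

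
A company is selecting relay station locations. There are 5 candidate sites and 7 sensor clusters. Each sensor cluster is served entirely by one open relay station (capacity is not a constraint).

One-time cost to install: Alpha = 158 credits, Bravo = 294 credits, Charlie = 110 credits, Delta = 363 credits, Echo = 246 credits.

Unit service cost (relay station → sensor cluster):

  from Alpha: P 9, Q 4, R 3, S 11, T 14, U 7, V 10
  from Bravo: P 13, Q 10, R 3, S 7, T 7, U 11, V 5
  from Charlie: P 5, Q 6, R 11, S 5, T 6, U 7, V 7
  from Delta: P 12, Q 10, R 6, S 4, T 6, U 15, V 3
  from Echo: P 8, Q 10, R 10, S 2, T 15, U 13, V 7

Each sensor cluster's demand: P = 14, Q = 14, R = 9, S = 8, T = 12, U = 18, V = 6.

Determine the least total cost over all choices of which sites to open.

For any fixed open set, each sensor cluster goes to its cheapest open site; total = fixed + service.
{Charlie}: P→Charlie 5·14=70, Q→Charlie 6·14=84, R→Charlie 11·9=99, S→Charlie 5·8=40, T→Charlie 6·12=72, U→Charlie 7·18=126, V→Charlie 7·6=42. Service 533; fixed 110; total 643.
{Alpha, Charlie}: service 433 + fixed 268 = 701
{Alpha}: P→Alpha 9·14=126, Q→Alpha 4·14=56, R→Alpha 3·9=27, S→Alpha 11·8=88, T→Alpha 14·12=168, U→Alpha 7·18=126, V→Alpha 10·6=60. Service 651; fixed 158; total 809.
{Alpha, Bravo, Charlie, Delta, Echo}: service 385 + fixed 1171 = 1556
No other subset beats 643.

Minimum total cost: 643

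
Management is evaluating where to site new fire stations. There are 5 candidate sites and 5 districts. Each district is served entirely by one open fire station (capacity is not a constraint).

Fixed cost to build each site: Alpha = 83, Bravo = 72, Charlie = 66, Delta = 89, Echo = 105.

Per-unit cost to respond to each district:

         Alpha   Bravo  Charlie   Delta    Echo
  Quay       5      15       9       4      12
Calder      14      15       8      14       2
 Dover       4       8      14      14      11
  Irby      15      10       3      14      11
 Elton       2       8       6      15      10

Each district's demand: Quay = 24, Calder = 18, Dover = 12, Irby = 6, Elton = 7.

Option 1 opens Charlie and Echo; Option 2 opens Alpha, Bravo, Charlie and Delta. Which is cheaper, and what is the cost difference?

Option 1 is cheaper by 15.

Option 1: {Charlie, Echo}: Quay→Charlie 9·24=216, Calder→Echo 2·18=36, Dover→Echo 11·12=132, Irby→Charlie 3·6=18, Elton→Charlie 6·7=42. Service 444; fixed 171; total 615.
Option 2: {Alpha, Bravo, Charlie, Delta}: Quay→Delta 4·24=96, Calder→Charlie 8·18=144, Dover→Alpha 4·12=48, Irby→Charlie 3·6=18, Elton→Alpha 2·7=14. Service 320; fixed 310; total 630.
Difference: |615 − 630| = 15.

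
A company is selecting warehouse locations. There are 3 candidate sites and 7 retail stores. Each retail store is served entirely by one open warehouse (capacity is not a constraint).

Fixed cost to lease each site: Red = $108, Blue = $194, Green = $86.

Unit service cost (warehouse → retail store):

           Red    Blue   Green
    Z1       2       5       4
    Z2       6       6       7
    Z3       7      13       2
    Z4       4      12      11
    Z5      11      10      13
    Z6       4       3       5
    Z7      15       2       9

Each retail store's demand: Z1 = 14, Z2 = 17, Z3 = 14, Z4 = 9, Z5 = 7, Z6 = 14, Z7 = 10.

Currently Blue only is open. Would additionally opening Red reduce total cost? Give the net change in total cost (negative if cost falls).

Yes — net change −90 (cost falls by 90).

Current service cost with {Blue}: 594.
Adding Red: each retail store re-picks its cheapest; new service cost 396, saving 198.
Extra fixed cost: 108. Net change = 108 − 198 = -90.
(Totals: 788 → 698.)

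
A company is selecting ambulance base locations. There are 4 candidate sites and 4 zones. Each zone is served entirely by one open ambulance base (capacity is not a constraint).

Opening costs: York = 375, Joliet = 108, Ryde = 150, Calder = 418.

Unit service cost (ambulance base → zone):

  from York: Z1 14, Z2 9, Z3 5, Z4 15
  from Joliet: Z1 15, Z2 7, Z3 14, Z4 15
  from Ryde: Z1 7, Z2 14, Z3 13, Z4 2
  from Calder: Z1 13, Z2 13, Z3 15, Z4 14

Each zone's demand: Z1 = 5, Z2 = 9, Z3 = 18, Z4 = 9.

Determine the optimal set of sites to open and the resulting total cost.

Open Ryde only; minimum total cost 563.

For any fixed open set, each zone goes to its cheapest open site; total = fixed + service.
{Ryde}: Z1→Ryde 7·5=35, Z2→Ryde 14·9=126, Z3→Ryde 13·18=234, Z4→Ryde 2·9=18. Service 413; fixed 150; total 563.
{Joliet, Ryde}: service 350 + fixed 258 = 608
{Joliet}: Z1→Joliet 15·5=75, Z2→Joliet 7·9=63, Z3→Joliet 14·18=252, Z4→Joliet 15·9=135. Service 525; fixed 108; total 633.
{York, Joliet, Ryde, Calder}: Z1→Ryde 7·5=35, Z2→Joliet 7·9=63, Z3→York 5·18=90, Z4→Ryde 2·9=18. Service 206; fixed 1051; total 1257.
No other subset beats 563.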